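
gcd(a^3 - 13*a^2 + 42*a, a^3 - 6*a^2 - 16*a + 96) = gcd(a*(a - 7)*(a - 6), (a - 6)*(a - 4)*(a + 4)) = a - 6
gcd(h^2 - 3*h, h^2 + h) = h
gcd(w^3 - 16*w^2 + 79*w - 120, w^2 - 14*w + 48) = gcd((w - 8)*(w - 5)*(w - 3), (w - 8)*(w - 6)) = w - 8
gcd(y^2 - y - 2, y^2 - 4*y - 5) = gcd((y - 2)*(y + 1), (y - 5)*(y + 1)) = y + 1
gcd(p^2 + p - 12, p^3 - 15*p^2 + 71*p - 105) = p - 3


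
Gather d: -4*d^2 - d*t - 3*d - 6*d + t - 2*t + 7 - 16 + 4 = -4*d^2 + d*(-t - 9) - t - 5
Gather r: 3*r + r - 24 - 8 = 4*r - 32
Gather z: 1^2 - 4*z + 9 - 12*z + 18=28 - 16*z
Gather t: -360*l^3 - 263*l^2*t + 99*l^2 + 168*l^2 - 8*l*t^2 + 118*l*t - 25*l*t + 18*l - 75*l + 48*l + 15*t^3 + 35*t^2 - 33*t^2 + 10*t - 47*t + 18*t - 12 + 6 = -360*l^3 + 267*l^2 - 9*l + 15*t^3 + t^2*(2 - 8*l) + t*(-263*l^2 + 93*l - 19) - 6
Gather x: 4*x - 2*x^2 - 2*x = -2*x^2 + 2*x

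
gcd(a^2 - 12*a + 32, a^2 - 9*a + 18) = 1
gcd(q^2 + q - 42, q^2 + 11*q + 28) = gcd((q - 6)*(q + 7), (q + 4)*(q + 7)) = q + 7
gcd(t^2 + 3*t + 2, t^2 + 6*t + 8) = t + 2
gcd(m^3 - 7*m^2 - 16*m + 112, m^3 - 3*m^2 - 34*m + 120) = m - 4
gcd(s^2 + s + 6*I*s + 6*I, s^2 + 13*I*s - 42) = s + 6*I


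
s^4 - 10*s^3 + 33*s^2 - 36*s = s*(s - 4)*(s - 3)^2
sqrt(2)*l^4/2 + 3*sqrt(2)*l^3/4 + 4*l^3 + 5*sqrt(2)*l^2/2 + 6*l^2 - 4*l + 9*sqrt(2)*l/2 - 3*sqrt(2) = (l - 1/2)*(l + sqrt(2))*(l + 3*sqrt(2))*(sqrt(2)*l/2 + sqrt(2))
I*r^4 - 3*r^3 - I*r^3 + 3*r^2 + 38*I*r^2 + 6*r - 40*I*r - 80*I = (r - 2)*(r - 5*I)*(r + 8*I)*(I*r + I)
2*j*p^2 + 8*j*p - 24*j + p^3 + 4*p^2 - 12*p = (2*j + p)*(p - 2)*(p + 6)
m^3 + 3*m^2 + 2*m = m*(m + 1)*(m + 2)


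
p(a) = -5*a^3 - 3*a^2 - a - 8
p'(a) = -15*a^2 - 6*a - 1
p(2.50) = -107.38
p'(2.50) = -109.75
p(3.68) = -301.49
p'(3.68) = -226.22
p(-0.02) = -7.98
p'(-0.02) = -0.89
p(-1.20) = -2.48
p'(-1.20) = -15.40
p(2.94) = -163.93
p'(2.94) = -148.29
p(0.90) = -14.98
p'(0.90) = -18.55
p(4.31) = -468.35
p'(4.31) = -305.50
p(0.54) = -10.20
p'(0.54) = -8.61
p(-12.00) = 8212.00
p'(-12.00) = -2089.00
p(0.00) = -8.00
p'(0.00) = -1.00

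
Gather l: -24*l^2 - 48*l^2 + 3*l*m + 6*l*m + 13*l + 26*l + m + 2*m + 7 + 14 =-72*l^2 + l*(9*m + 39) + 3*m + 21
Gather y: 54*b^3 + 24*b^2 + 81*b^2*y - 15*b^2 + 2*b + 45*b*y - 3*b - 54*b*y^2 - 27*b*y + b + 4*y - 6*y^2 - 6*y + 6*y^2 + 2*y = 54*b^3 + 9*b^2 - 54*b*y^2 + y*(81*b^2 + 18*b)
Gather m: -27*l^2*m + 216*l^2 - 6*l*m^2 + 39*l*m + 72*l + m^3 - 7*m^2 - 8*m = 216*l^2 + 72*l + m^3 + m^2*(-6*l - 7) + m*(-27*l^2 + 39*l - 8)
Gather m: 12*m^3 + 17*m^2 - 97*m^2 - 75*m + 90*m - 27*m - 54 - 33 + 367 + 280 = 12*m^3 - 80*m^2 - 12*m + 560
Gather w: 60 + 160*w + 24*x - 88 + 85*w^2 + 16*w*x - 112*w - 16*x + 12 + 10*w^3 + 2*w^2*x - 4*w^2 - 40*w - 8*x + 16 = 10*w^3 + w^2*(2*x + 81) + w*(16*x + 8)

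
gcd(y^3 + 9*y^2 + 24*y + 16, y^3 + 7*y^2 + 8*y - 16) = y^2 + 8*y + 16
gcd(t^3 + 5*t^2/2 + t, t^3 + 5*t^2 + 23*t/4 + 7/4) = t + 1/2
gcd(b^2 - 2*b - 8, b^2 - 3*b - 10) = b + 2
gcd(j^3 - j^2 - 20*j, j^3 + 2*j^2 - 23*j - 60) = j^2 - j - 20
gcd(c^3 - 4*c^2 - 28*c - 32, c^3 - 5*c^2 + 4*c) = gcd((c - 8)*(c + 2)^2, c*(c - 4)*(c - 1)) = 1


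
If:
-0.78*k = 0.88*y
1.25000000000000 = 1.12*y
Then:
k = -1.26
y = 1.12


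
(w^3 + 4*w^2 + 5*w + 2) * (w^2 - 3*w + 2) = w^5 + w^4 - 5*w^3 - 5*w^2 + 4*w + 4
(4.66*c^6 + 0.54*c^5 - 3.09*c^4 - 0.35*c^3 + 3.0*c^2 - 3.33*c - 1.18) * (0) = 0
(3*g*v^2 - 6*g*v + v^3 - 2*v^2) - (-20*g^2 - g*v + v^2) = 20*g^2 + 3*g*v^2 - 5*g*v + v^3 - 3*v^2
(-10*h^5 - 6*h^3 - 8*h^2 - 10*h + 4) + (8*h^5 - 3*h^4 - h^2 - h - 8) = -2*h^5 - 3*h^4 - 6*h^3 - 9*h^2 - 11*h - 4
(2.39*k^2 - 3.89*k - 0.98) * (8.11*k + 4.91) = 19.3829*k^3 - 19.813*k^2 - 27.0477*k - 4.8118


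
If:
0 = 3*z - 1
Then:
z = 1/3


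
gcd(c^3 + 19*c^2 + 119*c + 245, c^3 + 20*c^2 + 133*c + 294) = c^2 + 14*c + 49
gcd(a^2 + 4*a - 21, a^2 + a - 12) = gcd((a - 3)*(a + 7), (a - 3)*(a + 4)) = a - 3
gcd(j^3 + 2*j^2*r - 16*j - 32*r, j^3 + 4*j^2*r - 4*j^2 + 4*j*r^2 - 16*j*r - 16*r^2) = j^2 + 2*j*r - 4*j - 8*r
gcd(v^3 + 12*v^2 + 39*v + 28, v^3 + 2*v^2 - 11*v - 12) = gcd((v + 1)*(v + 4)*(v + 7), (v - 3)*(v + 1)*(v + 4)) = v^2 + 5*v + 4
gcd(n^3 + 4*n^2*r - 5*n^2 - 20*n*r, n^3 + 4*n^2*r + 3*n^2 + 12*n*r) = n^2 + 4*n*r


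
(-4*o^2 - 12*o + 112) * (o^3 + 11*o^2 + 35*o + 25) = -4*o^5 - 56*o^4 - 160*o^3 + 712*o^2 + 3620*o + 2800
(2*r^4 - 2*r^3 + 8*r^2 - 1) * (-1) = -2*r^4 + 2*r^3 - 8*r^2 + 1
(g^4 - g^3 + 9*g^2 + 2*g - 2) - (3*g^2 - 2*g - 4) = g^4 - g^3 + 6*g^2 + 4*g + 2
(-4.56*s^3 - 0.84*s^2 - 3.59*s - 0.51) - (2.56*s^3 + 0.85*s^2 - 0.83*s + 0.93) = -7.12*s^3 - 1.69*s^2 - 2.76*s - 1.44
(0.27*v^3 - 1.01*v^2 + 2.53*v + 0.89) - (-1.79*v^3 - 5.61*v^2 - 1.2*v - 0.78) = 2.06*v^3 + 4.6*v^2 + 3.73*v + 1.67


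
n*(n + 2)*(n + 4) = n^3 + 6*n^2 + 8*n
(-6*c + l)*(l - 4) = -6*c*l + 24*c + l^2 - 4*l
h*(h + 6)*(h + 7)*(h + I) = h^4 + 13*h^3 + I*h^3 + 42*h^2 + 13*I*h^2 + 42*I*h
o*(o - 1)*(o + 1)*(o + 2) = o^4 + 2*o^3 - o^2 - 2*o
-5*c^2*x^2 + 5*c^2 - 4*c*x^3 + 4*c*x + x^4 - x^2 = (-5*c + x)*(c + x)*(x - 1)*(x + 1)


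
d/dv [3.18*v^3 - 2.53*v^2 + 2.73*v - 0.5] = 9.54*v^2 - 5.06*v + 2.73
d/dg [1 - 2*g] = -2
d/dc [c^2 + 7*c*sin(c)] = 7*c*cos(c) + 2*c + 7*sin(c)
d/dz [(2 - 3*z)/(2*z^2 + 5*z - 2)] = 2*(3*z^2 - 4*z - 2)/(4*z^4 + 20*z^3 + 17*z^2 - 20*z + 4)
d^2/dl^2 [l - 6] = 0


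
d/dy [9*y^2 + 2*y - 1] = 18*y + 2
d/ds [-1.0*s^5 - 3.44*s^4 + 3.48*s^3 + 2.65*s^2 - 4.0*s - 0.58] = -5.0*s^4 - 13.76*s^3 + 10.44*s^2 + 5.3*s - 4.0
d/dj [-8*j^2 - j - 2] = -16*j - 1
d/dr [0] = 0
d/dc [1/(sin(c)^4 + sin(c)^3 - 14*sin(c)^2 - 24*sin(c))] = (-4*sin(c)^3 - 3*sin(c)^2 + 28*sin(c) + 24)*cos(c)/((sin(c)^3 + sin(c)^2 - 14*sin(c) - 24)^2*sin(c)^2)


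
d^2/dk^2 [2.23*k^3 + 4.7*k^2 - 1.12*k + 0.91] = 13.38*k + 9.4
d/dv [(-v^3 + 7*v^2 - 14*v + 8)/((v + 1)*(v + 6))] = (-v^4 - 14*v^3 + 45*v^2 + 68*v - 140)/(v^4 + 14*v^3 + 61*v^2 + 84*v + 36)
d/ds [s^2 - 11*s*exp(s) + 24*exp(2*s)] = -11*s*exp(s) + 2*s + 48*exp(2*s) - 11*exp(s)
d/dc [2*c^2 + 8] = 4*c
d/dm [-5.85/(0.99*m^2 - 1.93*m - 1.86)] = (11.583*m - 11.2905)/(-0.99*m^2 + 1.93*m + 1.86)^2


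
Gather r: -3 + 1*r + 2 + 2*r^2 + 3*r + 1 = 2*r^2 + 4*r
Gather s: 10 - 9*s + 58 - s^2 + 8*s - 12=-s^2 - s + 56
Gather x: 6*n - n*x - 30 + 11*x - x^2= 6*n - x^2 + x*(11 - n) - 30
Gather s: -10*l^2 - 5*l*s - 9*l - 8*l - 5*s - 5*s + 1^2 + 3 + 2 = -10*l^2 - 17*l + s*(-5*l - 10) + 6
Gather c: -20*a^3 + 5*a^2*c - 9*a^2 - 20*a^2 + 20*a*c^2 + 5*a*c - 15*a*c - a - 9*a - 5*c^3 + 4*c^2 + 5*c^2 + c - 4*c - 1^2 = -20*a^3 - 29*a^2 - 10*a - 5*c^3 + c^2*(20*a + 9) + c*(5*a^2 - 10*a - 3) - 1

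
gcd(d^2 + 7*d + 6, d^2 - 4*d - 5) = d + 1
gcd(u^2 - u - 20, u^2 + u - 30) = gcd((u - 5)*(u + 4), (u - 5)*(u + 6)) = u - 5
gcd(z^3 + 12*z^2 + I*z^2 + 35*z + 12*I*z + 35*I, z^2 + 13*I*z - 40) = 1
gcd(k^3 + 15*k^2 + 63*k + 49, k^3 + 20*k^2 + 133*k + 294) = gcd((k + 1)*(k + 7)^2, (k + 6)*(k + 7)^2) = k^2 + 14*k + 49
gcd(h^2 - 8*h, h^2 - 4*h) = h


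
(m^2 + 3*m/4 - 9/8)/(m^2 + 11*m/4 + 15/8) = (4*m - 3)/(4*m + 5)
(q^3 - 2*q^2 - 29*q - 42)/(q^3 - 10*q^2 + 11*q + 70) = (q + 3)/(q - 5)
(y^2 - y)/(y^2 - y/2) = 2*(y - 1)/(2*y - 1)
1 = 1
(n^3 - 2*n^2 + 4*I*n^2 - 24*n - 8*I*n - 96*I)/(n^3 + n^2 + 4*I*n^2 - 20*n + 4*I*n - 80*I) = (n^2 - 2*n - 24)/(n^2 + n - 20)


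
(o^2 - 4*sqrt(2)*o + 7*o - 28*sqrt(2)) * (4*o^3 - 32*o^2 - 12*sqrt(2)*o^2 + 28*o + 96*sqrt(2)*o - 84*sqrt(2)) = 4*o^5 - 28*sqrt(2)*o^4 - 4*o^4 - 100*o^3 + 28*sqrt(2)*o^3 + 100*o^2 + 1372*sqrt(2)*o^2 - 4704*o - 1372*sqrt(2)*o + 4704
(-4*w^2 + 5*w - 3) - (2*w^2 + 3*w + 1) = -6*w^2 + 2*w - 4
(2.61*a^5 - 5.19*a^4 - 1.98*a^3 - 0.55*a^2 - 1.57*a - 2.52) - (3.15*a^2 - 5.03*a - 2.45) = 2.61*a^5 - 5.19*a^4 - 1.98*a^3 - 3.7*a^2 + 3.46*a - 0.0699999999999998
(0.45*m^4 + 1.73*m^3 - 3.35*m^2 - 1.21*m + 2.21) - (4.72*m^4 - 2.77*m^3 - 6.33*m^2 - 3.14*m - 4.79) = -4.27*m^4 + 4.5*m^3 + 2.98*m^2 + 1.93*m + 7.0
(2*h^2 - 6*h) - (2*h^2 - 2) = 2 - 6*h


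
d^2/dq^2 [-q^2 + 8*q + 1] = -2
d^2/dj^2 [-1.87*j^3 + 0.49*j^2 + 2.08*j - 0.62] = 0.98 - 11.22*j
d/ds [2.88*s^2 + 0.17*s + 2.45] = 5.76*s + 0.17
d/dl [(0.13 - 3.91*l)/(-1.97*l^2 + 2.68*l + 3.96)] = (-7.7027*l^2 + 0.5122*l - 15.832)/(3.8809*l^4 - 10.5592*l^3 - 8.42*l^2 + 21.2256*l + 15.6816)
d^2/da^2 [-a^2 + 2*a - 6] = -2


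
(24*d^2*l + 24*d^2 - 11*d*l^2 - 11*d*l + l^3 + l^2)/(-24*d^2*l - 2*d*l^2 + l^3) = (-24*d^2*l - 24*d^2 + 11*d*l^2 + 11*d*l - l^3 - l^2)/(l*(24*d^2 + 2*d*l - l^2))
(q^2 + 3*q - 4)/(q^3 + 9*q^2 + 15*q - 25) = (q + 4)/(q^2 + 10*q + 25)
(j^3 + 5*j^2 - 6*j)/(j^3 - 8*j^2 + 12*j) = (j^2 + 5*j - 6)/(j^2 - 8*j + 12)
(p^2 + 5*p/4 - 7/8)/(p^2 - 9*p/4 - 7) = (p - 1/2)/(p - 4)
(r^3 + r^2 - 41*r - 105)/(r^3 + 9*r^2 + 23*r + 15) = (r - 7)/(r + 1)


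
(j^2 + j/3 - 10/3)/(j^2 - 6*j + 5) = (3*j^2 + j - 10)/(3*(j^2 - 6*j + 5))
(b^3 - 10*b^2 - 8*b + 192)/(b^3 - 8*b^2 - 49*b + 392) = (b^2 - 2*b - 24)/(b^2 - 49)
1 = 1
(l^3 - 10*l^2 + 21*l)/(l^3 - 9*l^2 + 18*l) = (l - 7)/(l - 6)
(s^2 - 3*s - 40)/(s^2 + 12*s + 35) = (s - 8)/(s + 7)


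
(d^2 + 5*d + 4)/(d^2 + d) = (d + 4)/d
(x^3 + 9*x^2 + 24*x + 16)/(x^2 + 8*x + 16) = x + 1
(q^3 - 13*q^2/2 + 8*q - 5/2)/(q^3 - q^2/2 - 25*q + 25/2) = (q - 1)/(q + 5)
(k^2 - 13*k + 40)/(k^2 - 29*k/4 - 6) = 4*(k - 5)/(4*k + 3)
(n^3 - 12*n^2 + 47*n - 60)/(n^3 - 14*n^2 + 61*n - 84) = (n - 5)/(n - 7)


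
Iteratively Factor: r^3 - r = (r + 1)*(r^2 - r) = r*(r + 1)*(r - 1)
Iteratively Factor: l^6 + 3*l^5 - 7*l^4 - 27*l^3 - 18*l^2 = (l)*(l^5 + 3*l^4 - 7*l^3 - 27*l^2 - 18*l) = l*(l + 1)*(l^4 + 2*l^3 - 9*l^2 - 18*l) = l^2*(l + 1)*(l^3 + 2*l^2 - 9*l - 18) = l^2*(l + 1)*(l + 3)*(l^2 - l - 6) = l^2*(l - 3)*(l + 1)*(l + 3)*(l + 2)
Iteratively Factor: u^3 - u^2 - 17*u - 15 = (u + 3)*(u^2 - 4*u - 5) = (u - 5)*(u + 3)*(u + 1)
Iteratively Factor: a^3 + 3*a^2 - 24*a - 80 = (a + 4)*(a^2 - a - 20) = (a - 5)*(a + 4)*(a + 4)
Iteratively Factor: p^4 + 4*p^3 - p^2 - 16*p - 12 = (p - 2)*(p^3 + 6*p^2 + 11*p + 6) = (p - 2)*(p + 1)*(p^2 + 5*p + 6) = (p - 2)*(p + 1)*(p + 2)*(p + 3)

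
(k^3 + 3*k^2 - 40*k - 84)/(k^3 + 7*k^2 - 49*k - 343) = (k^2 - 4*k - 12)/(k^2 - 49)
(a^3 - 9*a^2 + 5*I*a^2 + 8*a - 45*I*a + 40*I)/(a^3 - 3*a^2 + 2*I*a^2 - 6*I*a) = (a^3 + a^2*(-9 + 5*I) + a*(8 - 45*I) + 40*I)/(a*(a^2 + a*(-3 + 2*I) - 6*I))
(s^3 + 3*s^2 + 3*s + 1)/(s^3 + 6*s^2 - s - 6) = (s^2 + 2*s + 1)/(s^2 + 5*s - 6)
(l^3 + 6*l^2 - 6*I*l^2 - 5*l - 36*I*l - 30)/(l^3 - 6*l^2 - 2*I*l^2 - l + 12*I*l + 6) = (l^2 + l*(6 - 5*I) - 30*I)/(l^2 - l*(6 + I) + 6*I)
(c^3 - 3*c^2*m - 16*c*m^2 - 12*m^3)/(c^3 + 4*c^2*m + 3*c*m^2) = (c^2 - 4*c*m - 12*m^2)/(c*(c + 3*m))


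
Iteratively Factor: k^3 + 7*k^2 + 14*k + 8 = (k + 2)*(k^2 + 5*k + 4) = (k + 1)*(k + 2)*(k + 4)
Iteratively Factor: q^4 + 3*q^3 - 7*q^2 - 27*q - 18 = (q + 3)*(q^3 - 7*q - 6) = (q - 3)*(q + 3)*(q^2 + 3*q + 2) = (q - 3)*(q + 2)*(q + 3)*(q + 1)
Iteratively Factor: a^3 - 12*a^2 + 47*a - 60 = (a - 3)*(a^2 - 9*a + 20) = (a - 4)*(a - 3)*(a - 5)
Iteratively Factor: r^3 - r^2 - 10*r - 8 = (r + 2)*(r^2 - 3*r - 4) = (r + 1)*(r + 2)*(r - 4)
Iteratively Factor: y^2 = (y)*(y)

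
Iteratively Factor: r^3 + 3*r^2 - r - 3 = (r - 1)*(r^2 + 4*r + 3) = (r - 1)*(r + 1)*(r + 3)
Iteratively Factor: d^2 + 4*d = (d + 4)*(d)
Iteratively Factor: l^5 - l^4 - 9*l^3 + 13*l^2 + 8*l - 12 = (l - 1)*(l^4 - 9*l^2 + 4*l + 12) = (l - 1)*(l + 1)*(l^3 - l^2 - 8*l + 12) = (l - 2)*(l - 1)*(l + 1)*(l^2 + l - 6) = (l - 2)*(l - 1)*(l + 1)*(l + 3)*(l - 2)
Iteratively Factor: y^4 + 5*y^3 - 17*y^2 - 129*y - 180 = (y + 3)*(y^3 + 2*y^2 - 23*y - 60) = (y + 3)^2*(y^2 - y - 20) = (y - 5)*(y + 3)^2*(y + 4)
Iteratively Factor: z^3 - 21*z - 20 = (z - 5)*(z^2 + 5*z + 4) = (z - 5)*(z + 4)*(z + 1)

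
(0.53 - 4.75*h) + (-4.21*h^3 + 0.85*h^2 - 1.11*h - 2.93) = -4.21*h^3 + 0.85*h^2 - 5.86*h - 2.4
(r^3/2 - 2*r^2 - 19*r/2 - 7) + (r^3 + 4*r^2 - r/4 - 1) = 3*r^3/2 + 2*r^2 - 39*r/4 - 8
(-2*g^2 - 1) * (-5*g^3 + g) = 10*g^5 + 3*g^3 - g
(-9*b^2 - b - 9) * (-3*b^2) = 27*b^4 + 3*b^3 + 27*b^2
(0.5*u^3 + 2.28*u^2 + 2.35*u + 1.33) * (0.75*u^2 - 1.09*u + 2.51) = 0.375*u^5 + 1.165*u^4 + 0.5323*u^3 + 4.1588*u^2 + 4.4488*u + 3.3383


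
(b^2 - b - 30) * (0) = 0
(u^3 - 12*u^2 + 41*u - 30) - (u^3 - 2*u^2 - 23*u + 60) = -10*u^2 + 64*u - 90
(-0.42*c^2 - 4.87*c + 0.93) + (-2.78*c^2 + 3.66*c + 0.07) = -3.2*c^2 - 1.21*c + 1.0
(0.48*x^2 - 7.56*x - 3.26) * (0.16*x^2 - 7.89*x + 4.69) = 0.0768*x^4 - 4.9968*x^3 + 61.378*x^2 - 9.73500000000001*x - 15.2894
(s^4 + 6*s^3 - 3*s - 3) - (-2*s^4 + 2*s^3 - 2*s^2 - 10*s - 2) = 3*s^4 + 4*s^3 + 2*s^2 + 7*s - 1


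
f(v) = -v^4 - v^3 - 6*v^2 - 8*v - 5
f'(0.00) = -8.00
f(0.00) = -5.00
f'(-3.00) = 109.00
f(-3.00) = -89.00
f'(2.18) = -89.86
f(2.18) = -83.90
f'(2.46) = -115.22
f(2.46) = -112.50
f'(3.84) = -324.81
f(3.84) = -398.25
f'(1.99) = -75.28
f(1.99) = -68.24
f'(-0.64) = -0.50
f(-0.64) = -2.24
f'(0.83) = -22.31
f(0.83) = -16.82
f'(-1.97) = 34.58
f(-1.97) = -19.94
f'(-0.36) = -3.88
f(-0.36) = -2.87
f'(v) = -4*v^3 - 3*v^2 - 12*v - 8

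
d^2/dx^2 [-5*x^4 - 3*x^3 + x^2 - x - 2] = -60*x^2 - 18*x + 2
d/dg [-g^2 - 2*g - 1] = -2*g - 2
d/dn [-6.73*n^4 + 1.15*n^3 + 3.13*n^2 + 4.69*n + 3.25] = -26.92*n^3 + 3.45*n^2 + 6.26*n + 4.69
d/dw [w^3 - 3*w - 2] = 3*w^2 - 3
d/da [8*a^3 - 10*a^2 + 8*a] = 24*a^2 - 20*a + 8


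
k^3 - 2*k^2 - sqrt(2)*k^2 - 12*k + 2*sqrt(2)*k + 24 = (k - 2)*(k - 3*sqrt(2))*(k + 2*sqrt(2))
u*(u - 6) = u^2 - 6*u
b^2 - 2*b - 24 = (b - 6)*(b + 4)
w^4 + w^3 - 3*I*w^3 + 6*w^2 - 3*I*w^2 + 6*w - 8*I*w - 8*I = (w + 1)*(w - 4*I)*(w - I)*(w + 2*I)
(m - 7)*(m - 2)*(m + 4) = m^3 - 5*m^2 - 22*m + 56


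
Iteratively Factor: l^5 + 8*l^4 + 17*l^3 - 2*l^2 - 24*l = (l - 1)*(l^4 + 9*l^3 + 26*l^2 + 24*l) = l*(l - 1)*(l^3 + 9*l^2 + 26*l + 24) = l*(l - 1)*(l + 2)*(l^2 + 7*l + 12) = l*(l - 1)*(l + 2)*(l + 3)*(l + 4)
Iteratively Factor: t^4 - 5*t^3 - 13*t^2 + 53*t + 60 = (t + 1)*(t^3 - 6*t^2 - 7*t + 60) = (t - 4)*(t + 1)*(t^2 - 2*t - 15) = (t - 5)*(t - 4)*(t + 1)*(t + 3)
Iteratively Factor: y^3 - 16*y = (y - 4)*(y^2 + 4*y) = (y - 4)*(y + 4)*(y)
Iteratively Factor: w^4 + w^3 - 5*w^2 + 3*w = (w + 3)*(w^3 - 2*w^2 + w) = (w - 1)*(w + 3)*(w^2 - w) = (w - 1)^2*(w + 3)*(w)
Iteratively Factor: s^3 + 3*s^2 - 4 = (s + 2)*(s^2 + s - 2) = (s + 2)^2*(s - 1)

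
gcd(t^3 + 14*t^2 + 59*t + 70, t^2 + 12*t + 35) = t^2 + 12*t + 35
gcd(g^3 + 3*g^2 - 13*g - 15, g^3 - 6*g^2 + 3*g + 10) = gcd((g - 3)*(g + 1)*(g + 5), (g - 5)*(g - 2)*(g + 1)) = g + 1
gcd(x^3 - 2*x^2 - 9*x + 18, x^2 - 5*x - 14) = 1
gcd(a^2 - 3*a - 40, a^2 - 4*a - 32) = a - 8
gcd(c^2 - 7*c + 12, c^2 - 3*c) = c - 3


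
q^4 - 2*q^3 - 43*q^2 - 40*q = q*(q - 8)*(q + 1)*(q + 5)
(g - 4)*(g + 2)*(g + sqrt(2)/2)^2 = g^4 - 2*g^3 + sqrt(2)*g^3 - 15*g^2/2 - 2*sqrt(2)*g^2 - 8*sqrt(2)*g - g - 4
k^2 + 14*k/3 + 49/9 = (k + 7/3)^2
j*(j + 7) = j^2 + 7*j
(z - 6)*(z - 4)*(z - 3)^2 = z^4 - 16*z^3 + 93*z^2 - 234*z + 216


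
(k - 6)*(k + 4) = k^2 - 2*k - 24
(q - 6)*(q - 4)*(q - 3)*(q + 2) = q^4 - 11*q^3 + 28*q^2 + 36*q - 144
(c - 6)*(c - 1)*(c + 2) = c^3 - 5*c^2 - 8*c + 12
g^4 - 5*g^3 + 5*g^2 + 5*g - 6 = (g - 3)*(g - 2)*(g - 1)*(g + 1)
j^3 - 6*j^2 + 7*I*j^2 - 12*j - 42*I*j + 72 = (j - 6)*(j + 3*I)*(j + 4*I)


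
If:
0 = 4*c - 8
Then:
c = 2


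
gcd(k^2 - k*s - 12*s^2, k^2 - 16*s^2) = -k + 4*s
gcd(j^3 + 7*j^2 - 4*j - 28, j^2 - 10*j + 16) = j - 2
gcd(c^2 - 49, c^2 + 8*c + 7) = c + 7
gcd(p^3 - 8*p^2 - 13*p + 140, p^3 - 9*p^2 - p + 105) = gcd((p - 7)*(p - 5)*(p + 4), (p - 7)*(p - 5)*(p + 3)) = p^2 - 12*p + 35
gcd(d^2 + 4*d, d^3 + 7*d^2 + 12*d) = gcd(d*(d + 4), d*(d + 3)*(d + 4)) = d^2 + 4*d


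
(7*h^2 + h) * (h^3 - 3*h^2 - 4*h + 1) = 7*h^5 - 20*h^4 - 31*h^3 + 3*h^2 + h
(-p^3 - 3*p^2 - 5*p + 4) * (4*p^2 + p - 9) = -4*p^5 - 13*p^4 - 14*p^3 + 38*p^2 + 49*p - 36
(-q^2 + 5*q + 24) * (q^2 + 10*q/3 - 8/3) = -q^4 + 5*q^3/3 + 130*q^2/3 + 200*q/3 - 64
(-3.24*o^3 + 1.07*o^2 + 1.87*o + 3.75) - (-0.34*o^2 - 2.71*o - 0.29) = -3.24*o^3 + 1.41*o^2 + 4.58*o + 4.04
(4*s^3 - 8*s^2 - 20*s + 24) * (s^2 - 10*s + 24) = 4*s^5 - 48*s^4 + 156*s^3 + 32*s^2 - 720*s + 576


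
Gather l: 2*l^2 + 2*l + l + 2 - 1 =2*l^2 + 3*l + 1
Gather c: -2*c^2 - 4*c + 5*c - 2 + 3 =-2*c^2 + c + 1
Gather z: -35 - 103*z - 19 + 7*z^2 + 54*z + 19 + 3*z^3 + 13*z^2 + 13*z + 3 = 3*z^3 + 20*z^2 - 36*z - 32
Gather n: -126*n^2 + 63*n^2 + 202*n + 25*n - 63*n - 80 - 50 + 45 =-63*n^2 + 164*n - 85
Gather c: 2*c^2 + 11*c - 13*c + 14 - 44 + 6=2*c^2 - 2*c - 24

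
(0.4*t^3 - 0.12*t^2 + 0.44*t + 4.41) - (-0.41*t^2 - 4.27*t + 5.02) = 0.4*t^3 + 0.29*t^2 + 4.71*t - 0.609999999999999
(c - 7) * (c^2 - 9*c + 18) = c^3 - 16*c^2 + 81*c - 126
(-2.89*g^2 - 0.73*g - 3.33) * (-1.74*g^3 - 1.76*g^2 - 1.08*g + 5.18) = 5.0286*g^5 + 6.3566*g^4 + 10.2002*g^3 - 8.321*g^2 - 0.184999999999999*g - 17.2494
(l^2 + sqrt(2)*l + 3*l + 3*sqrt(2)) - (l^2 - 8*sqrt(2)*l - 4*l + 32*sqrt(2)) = 7*l + 9*sqrt(2)*l - 29*sqrt(2)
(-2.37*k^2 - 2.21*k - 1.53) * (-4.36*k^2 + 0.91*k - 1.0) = 10.3332*k^4 + 7.4789*k^3 + 7.0297*k^2 + 0.8177*k + 1.53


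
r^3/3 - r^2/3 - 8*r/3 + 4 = (r/3 + 1)*(r - 2)^2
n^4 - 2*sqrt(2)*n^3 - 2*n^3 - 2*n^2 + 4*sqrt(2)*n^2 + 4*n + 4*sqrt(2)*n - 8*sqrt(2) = (n - 2)*(n - 2*sqrt(2))*(n - sqrt(2))*(n + sqrt(2))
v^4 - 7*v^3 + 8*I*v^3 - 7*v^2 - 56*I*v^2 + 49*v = v*(v - 7)*(v + I)*(v + 7*I)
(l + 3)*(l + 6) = l^2 + 9*l + 18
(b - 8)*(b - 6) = b^2 - 14*b + 48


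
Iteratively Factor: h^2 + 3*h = (h)*(h + 3)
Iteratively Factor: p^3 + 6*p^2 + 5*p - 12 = (p + 3)*(p^2 + 3*p - 4) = (p - 1)*(p + 3)*(p + 4)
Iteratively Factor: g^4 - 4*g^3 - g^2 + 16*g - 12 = (g - 3)*(g^3 - g^2 - 4*g + 4) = (g - 3)*(g - 1)*(g^2 - 4) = (g - 3)*(g - 2)*(g - 1)*(g + 2)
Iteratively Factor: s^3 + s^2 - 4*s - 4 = (s - 2)*(s^2 + 3*s + 2) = (s - 2)*(s + 2)*(s + 1)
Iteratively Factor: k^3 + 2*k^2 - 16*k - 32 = (k - 4)*(k^2 + 6*k + 8) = (k - 4)*(k + 2)*(k + 4)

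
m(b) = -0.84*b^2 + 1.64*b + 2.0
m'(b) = 1.64 - 1.68*b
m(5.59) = -15.08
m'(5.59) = -7.75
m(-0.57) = 0.79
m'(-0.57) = 2.60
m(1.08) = 2.79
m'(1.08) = -0.17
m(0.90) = 2.80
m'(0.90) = 0.13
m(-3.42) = -13.43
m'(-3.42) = 7.39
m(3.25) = -1.54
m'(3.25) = -3.82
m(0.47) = 2.59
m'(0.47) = 0.85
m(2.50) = 0.85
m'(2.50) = -2.56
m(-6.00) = -38.08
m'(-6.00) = 11.72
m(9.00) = -51.28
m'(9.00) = -13.48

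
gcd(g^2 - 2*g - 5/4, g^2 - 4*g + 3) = 1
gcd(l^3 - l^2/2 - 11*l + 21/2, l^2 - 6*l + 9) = l - 3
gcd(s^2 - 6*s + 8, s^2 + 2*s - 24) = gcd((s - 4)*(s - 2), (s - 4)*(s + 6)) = s - 4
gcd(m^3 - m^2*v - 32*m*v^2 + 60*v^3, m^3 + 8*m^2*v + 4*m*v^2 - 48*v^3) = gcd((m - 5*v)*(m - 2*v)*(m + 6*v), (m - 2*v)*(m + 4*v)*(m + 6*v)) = -m^2 - 4*m*v + 12*v^2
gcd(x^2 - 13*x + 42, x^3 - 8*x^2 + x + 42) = x - 7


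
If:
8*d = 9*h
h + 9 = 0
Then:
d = -81/8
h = -9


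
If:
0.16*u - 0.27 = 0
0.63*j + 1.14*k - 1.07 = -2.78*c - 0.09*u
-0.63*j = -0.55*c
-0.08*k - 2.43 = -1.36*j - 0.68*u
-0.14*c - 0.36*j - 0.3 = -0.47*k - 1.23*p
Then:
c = 0.95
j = 0.83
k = -1.96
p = 1.34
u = 1.69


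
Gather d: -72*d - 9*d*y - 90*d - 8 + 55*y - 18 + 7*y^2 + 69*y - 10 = d*(-9*y - 162) + 7*y^2 + 124*y - 36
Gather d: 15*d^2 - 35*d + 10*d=15*d^2 - 25*d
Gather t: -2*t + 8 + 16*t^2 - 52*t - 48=16*t^2 - 54*t - 40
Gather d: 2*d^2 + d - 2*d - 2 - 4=2*d^2 - d - 6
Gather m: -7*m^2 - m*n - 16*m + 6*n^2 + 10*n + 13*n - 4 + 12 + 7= -7*m^2 + m*(-n - 16) + 6*n^2 + 23*n + 15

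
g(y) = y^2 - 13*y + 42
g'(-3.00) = -19.00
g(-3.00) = 90.00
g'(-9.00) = -31.00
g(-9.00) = 240.00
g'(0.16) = -12.68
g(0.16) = 39.95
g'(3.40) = -6.20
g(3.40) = 9.36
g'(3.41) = -6.18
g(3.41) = 9.30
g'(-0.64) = -14.28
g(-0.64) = 50.73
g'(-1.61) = -16.22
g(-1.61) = 65.52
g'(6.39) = -0.22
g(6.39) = -0.24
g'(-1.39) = -15.78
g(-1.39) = 62.00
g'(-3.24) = -19.48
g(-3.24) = 94.62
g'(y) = 2*y - 13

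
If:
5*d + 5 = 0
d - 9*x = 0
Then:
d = -1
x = -1/9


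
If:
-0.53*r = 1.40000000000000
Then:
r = -2.64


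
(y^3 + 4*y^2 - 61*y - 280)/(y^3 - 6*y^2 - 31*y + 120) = (y + 7)/(y - 3)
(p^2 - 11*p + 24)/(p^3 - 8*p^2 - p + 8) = (p - 3)/(p^2 - 1)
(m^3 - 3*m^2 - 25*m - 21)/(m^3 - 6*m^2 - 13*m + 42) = (m + 1)/(m - 2)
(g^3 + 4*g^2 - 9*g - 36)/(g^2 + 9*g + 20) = (g^2 - 9)/(g + 5)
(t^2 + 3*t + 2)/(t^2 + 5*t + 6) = (t + 1)/(t + 3)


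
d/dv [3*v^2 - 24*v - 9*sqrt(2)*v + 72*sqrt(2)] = 6*v - 24 - 9*sqrt(2)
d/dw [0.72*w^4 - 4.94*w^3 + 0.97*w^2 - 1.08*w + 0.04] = 2.88*w^3 - 14.82*w^2 + 1.94*w - 1.08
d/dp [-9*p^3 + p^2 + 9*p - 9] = -27*p^2 + 2*p + 9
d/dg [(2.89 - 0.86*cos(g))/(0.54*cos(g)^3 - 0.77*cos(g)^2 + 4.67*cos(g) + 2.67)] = (-0.9288*cos(g)^3 + 5.344*cos(g)^2 - 4.4506*cos(g) + 15.7925)*sin(g)/(0.2916*cos(g)^6 - 0.8316*cos(g)^5 + 5.6365*cos(g)^4 - 4.3082*cos(g)^3 + 17.6971*cos(g)^2 + 24.9378*cos(g) + 7.1289)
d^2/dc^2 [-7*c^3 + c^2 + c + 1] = 2 - 42*c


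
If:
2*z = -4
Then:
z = -2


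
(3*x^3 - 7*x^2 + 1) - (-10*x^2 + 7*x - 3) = 3*x^3 + 3*x^2 - 7*x + 4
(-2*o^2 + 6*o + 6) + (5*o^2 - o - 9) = 3*o^2 + 5*o - 3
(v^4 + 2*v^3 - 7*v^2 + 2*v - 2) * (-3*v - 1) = -3*v^5 - 7*v^4 + 19*v^3 + v^2 + 4*v + 2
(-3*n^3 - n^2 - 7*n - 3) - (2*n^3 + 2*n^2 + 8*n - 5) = -5*n^3 - 3*n^2 - 15*n + 2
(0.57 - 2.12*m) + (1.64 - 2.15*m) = 2.21 - 4.27*m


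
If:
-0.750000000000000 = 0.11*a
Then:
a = -6.82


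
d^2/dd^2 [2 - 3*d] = 0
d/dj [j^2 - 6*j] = 2*j - 6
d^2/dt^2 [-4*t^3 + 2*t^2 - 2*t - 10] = 4 - 24*t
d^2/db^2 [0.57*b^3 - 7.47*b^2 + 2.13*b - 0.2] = 3.42*b - 14.94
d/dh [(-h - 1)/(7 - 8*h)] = -15/(8*h - 7)^2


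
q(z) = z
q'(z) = 1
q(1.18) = 1.18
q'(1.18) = 1.00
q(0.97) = 0.97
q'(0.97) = 1.00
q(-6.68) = -6.68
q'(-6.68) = 1.00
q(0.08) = 0.08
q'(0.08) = 1.00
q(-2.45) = -2.45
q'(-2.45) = 1.00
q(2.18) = 2.18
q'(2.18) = 1.00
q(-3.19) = -3.19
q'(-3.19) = 1.00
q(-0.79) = -0.79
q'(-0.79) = 1.00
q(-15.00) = -15.00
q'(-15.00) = 1.00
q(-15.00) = -15.00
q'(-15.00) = 1.00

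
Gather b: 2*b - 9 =2*b - 9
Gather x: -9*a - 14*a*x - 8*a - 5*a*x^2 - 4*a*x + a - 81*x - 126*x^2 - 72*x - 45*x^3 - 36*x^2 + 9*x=-16*a - 45*x^3 + x^2*(-5*a - 162) + x*(-18*a - 144)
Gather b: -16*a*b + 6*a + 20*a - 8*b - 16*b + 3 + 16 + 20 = 26*a + b*(-16*a - 24) + 39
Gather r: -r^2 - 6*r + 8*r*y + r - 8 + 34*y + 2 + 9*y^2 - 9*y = -r^2 + r*(8*y - 5) + 9*y^2 + 25*y - 6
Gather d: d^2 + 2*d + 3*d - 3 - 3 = d^2 + 5*d - 6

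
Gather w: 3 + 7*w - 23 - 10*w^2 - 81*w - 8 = -10*w^2 - 74*w - 28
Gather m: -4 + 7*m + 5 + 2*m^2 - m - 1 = 2*m^2 + 6*m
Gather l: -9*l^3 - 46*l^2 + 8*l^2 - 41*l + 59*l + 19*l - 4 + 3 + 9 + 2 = -9*l^3 - 38*l^2 + 37*l + 10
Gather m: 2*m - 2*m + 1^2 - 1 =0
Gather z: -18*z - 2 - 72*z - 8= -90*z - 10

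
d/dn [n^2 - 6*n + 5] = 2*n - 6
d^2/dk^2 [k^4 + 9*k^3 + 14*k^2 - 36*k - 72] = 12*k^2 + 54*k + 28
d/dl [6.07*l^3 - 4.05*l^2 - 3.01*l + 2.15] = 18.21*l^2 - 8.1*l - 3.01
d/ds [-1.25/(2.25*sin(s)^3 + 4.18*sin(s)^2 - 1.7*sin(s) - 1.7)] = (8.4375*sin(s)^2 + 10.45*sin(s) - 2.125)*cos(s)/(2.25*sin(s)^3 + 4.18*sin(s)^2 - 1.7*sin(s) - 1.7)^2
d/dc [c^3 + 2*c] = 3*c^2 + 2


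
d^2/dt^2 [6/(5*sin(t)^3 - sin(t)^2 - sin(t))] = 6*(-225*sin(t)^3 + 55*sin(t)^2 + 306*sin(t) - 83 - 25/sin(t) + 6/sin(t)^2 + 2/sin(t)^3)/(5*sin(t)^2 - sin(t) - 1)^3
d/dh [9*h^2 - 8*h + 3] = 18*h - 8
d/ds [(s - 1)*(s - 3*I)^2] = (s - 3*I)*(3*s - 2 - 3*I)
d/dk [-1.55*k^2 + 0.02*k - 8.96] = 0.02 - 3.1*k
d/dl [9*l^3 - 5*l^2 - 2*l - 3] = 27*l^2 - 10*l - 2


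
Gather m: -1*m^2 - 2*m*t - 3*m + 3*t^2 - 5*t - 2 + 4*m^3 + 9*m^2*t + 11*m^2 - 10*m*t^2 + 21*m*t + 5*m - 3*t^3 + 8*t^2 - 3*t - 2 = 4*m^3 + m^2*(9*t + 10) + m*(-10*t^2 + 19*t + 2) - 3*t^3 + 11*t^2 - 8*t - 4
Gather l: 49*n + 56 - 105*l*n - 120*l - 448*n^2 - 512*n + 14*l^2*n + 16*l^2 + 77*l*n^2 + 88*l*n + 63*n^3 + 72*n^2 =l^2*(14*n + 16) + l*(77*n^2 - 17*n - 120) + 63*n^3 - 376*n^2 - 463*n + 56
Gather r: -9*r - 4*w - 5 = -9*r - 4*w - 5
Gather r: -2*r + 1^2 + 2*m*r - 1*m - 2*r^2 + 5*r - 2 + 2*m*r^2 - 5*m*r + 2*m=m + r^2*(2*m - 2) + r*(3 - 3*m) - 1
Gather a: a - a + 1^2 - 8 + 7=0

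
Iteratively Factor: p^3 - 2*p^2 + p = (p - 1)*(p^2 - p) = p*(p - 1)*(p - 1)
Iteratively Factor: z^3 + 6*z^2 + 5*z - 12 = (z + 3)*(z^2 + 3*z - 4) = (z + 3)*(z + 4)*(z - 1)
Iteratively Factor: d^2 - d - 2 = (d - 2)*(d + 1)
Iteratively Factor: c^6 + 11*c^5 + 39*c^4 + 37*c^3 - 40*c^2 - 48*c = (c + 1)*(c^5 + 10*c^4 + 29*c^3 + 8*c^2 - 48*c) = (c - 1)*(c + 1)*(c^4 + 11*c^3 + 40*c^2 + 48*c) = c*(c - 1)*(c + 1)*(c^3 + 11*c^2 + 40*c + 48) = c*(c - 1)*(c + 1)*(c + 4)*(c^2 + 7*c + 12) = c*(c - 1)*(c + 1)*(c + 3)*(c + 4)*(c + 4)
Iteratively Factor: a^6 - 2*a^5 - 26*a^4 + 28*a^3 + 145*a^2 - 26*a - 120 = (a - 3)*(a^5 + a^4 - 23*a^3 - 41*a^2 + 22*a + 40) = (a - 3)*(a + 4)*(a^4 - 3*a^3 - 11*a^2 + 3*a + 10) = (a - 3)*(a + 1)*(a + 4)*(a^3 - 4*a^2 - 7*a + 10) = (a - 3)*(a + 1)*(a + 2)*(a + 4)*(a^2 - 6*a + 5) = (a - 3)*(a - 1)*(a + 1)*(a + 2)*(a + 4)*(a - 5)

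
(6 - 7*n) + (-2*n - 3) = 3 - 9*n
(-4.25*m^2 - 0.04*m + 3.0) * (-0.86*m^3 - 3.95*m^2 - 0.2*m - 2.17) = 3.655*m^5 + 16.8219*m^4 - 1.572*m^3 - 2.6195*m^2 - 0.5132*m - 6.51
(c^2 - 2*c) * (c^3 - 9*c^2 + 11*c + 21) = c^5 - 11*c^4 + 29*c^3 - c^2 - 42*c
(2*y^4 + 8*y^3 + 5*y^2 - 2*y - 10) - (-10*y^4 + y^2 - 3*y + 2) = 12*y^4 + 8*y^3 + 4*y^2 + y - 12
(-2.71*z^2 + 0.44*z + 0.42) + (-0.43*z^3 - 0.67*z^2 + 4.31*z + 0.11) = -0.43*z^3 - 3.38*z^2 + 4.75*z + 0.53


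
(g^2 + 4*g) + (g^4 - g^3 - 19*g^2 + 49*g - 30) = g^4 - g^3 - 18*g^2 + 53*g - 30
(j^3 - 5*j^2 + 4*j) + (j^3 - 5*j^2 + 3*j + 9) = 2*j^3 - 10*j^2 + 7*j + 9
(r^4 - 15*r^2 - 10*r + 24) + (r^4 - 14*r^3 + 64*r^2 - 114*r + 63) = 2*r^4 - 14*r^3 + 49*r^2 - 124*r + 87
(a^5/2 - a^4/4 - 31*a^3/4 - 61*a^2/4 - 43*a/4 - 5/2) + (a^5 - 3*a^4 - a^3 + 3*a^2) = 3*a^5/2 - 13*a^4/4 - 35*a^3/4 - 49*a^2/4 - 43*a/4 - 5/2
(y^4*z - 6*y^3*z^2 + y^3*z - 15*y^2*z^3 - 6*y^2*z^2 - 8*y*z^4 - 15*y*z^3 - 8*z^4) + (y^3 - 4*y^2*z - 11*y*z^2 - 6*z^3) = y^4*z - 6*y^3*z^2 + y^3*z + y^3 - 15*y^2*z^3 - 6*y^2*z^2 - 4*y^2*z - 8*y*z^4 - 15*y*z^3 - 11*y*z^2 - 8*z^4 - 6*z^3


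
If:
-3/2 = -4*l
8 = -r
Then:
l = 3/8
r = -8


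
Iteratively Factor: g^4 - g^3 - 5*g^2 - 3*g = (g - 3)*(g^3 + 2*g^2 + g) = (g - 3)*(g + 1)*(g^2 + g) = (g - 3)*(g + 1)^2*(g)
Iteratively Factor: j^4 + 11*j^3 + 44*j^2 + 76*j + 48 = (j + 2)*(j^3 + 9*j^2 + 26*j + 24) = (j + 2)*(j + 4)*(j^2 + 5*j + 6) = (j + 2)^2*(j + 4)*(j + 3)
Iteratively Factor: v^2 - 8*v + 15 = (v - 3)*(v - 5)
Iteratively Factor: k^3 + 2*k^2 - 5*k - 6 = (k - 2)*(k^2 + 4*k + 3) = (k - 2)*(k + 3)*(k + 1)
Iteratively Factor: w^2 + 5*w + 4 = (w + 1)*(w + 4)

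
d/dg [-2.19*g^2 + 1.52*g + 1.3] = 1.52 - 4.38*g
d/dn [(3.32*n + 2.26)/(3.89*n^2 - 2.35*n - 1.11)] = (-12.9148*n^2 - 17.5828*n + 1.6258)/(15.1321*n^4 - 18.283*n^3 - 3.1133*n^2 + 5.217*n + 1.2321)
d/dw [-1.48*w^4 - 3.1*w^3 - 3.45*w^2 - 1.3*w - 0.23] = -5.92*w^3 - 9.3*w^2 - 6.9*w - 1.3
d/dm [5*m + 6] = 5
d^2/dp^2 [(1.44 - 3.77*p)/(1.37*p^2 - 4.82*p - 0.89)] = ((2.74*p - 4.82)*(3.77*p - 1.44)*(5.48*p - 9.64) + (30.9894*p - 40.2884)*(-1.37*p^2 + 4.82*p + 0.89))/(-1.37*p^2 + 4.82*p + 0.89)^3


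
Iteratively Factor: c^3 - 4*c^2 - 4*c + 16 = (c - 4)*(c^2 - 4) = (c - 4)*(c + 2)*(c - 2)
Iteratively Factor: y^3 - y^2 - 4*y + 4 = (y + 2)*(y^2 - 3*y + 2) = (y - 1)*(y + 2)*(y - 2)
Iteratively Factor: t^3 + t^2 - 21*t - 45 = (t - 5)*(t^2 + 6*t + 9) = (t - 5)*(t + 3)*(t + 3)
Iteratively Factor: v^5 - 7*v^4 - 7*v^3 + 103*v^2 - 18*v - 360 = (v + 3)*(v^4 - 10*v^3 + 23*v^2 + 34*v - 120) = (v - 4)*(v + 3)*(v^3 - 6*v^2 - v + 30) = (v - 4)*(v + 2)*(v + 3)*(v^2 - 8*v + 15) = (v - 4)*(v - 3)*(v + 2)*(v + 3)*(v - 5)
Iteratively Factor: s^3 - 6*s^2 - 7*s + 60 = (s + 3)*(s^2 - 9*s + 20) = (s - 4)*(s + 3)*(s - 5)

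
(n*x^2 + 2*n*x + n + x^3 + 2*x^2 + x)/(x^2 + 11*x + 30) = (n*x^2 + 2*n*x + n + x^3 + 2*x^2 + x)/(x^2 + 11*x + 30)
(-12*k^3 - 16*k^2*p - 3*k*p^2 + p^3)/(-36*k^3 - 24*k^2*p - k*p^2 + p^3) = (k + p)/(3*k + p)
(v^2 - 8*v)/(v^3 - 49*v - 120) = v/(v^2 + 8*v + 15)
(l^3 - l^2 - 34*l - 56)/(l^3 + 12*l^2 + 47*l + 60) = (l^2 - 5*l - 14)/(l^2 + 8*l + 15)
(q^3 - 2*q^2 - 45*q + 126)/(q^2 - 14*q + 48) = (q^2 + 4*q - 21)/(q - 8)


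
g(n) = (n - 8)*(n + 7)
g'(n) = 2*n - 1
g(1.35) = -55.53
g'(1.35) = 1.70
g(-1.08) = -53.75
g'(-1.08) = -3.16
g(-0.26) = -55.67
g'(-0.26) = -1.52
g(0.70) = -56.21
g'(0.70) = 0.40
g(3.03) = -49.85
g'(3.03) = 5.06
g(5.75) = -28.69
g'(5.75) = 10.50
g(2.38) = -52.72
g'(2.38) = 3.76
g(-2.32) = -48.30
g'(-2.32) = -5.64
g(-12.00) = 100.00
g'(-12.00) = -25.00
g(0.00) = -56.00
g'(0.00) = -1.00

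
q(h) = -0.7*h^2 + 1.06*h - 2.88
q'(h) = 1.06 - 1.4*h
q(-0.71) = -3.99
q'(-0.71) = 2.05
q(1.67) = -3.06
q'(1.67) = -1.28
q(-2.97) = -12.20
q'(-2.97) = 5.22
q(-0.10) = -2.99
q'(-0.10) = 1.20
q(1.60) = -2.98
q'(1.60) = -1.18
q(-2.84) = -11.54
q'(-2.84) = 5.04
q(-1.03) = -4.71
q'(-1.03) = 2.50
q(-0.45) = -3.50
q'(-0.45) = 1.69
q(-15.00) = -176.28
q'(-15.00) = 22.06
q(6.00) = -21.72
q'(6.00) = -7.34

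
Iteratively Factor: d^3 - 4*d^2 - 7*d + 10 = (d + 2)*(d^2 - 6*d + 5) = (d - 1)*(d + 2)*(d - 5)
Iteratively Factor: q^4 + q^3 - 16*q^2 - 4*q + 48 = (q + 2)*(q^3 - q^2 - 14*q + 24) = (q - 2)*(q + 2)*(q^2 + q - 12) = (q - 2)*(q + 2)*(q + 4)*(q - 3)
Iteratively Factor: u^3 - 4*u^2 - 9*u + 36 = (u + 3)*(u^2 - 7*u + 12) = (u - 4)*(u + 3)*(u - 3)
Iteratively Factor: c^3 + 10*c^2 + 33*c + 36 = (c + 4)*(c^2 + 6*c + 9) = (c + 3)*(c + 4)*(c + 3)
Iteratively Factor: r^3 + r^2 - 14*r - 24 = (r + 2)*(r^2 - r - 12) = (r - 4)*(r + 2)*(r + 3)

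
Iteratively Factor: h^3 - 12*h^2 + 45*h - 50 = (h - 5)*(h^2 - 7*h + 10) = (h - 5)*(h - 2)*(h - 5)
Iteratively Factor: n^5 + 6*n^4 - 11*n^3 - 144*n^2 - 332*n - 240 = (n + 3)*(n^4 + 3*n^3 - 20*n^2 - 84*n - 80) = (n + 3)*(n + 4)*(n^3 - n^2 - 16*n - 20) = (n + 2)*(n + 3)*(n + 4)*(n^2 - 3*n - 10) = (n + 2)^2*(n + 3)*(n + 4)*(n - 5)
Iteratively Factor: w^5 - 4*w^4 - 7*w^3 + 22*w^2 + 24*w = (w - 4)*(w^4 - 7*w^2 - 6*w) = (w - 4)*(w + 1)*(w^3 - w^2 - 6*w) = (w - 4)*(w - 3)*(w + 1)*(w^2 + 2*w) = (w - 4)*(w - 3)*(w + 1)*(w + 2)*(w)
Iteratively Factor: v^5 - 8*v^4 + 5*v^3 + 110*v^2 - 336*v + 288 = (v - 3)*(v^4 - 5*v^3 - 10*v^2 + 80*v - 96) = (v - 3)*(v - 2)*(v^3 - 3*v^2 - 16*v + 48) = (v - 3)*(v - 2)*(v + 4)*(v^2 - 7*v + 12) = (v - 4)*(v - 3)*(v - 2)*(v + 4)*(v - 3)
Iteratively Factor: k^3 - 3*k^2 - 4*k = (k + 1)*(k^2 - 4*k) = k*(k + 1)*(k - 4)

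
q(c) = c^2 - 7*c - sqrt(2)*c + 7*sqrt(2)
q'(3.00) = -2.41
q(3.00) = -6.34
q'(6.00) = 3.59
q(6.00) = -4.59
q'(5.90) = 3.39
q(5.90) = -4.93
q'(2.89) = -2.63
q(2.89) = -6.07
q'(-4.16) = -16.73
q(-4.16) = 62.21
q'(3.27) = -1.87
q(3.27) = -6.92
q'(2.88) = -2.65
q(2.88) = -6.04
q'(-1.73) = -11.87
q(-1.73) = 27.45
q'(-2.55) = -13.51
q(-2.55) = 37.86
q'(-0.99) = -10.39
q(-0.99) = 19.21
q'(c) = 2*c - 7 - sqrt(2)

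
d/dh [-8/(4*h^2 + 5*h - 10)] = 8*(8*h + 5)/(4*h^2 + 5*h - 10)^2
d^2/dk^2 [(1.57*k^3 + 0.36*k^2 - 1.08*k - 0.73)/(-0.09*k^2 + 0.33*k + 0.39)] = (1.11022302462516e-16*k^4 - 0.456048*k^3 - 1.252692*k^2 - 1.33542*k - 0.177264)/(0.000729*k^6 - 0.008019*k^5 + 0.019926*k^4 + 0.033561*k^3 - 0.086346*k^2 - 0.150579*k - 0.059319)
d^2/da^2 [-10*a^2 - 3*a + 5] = -20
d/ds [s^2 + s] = 2*s + 1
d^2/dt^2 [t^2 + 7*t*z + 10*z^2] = 2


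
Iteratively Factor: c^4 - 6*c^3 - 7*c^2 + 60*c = (c)*(c^3 - 6*c^2 - 7*c + 60) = c*(c - 4)*(c^2 - 2*c - 15) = c*(c - 5)*(c - 4)*(c + 3)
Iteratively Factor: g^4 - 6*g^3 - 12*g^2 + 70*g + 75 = (g - 5)*(g^3 - g^2 - 17*g - 15) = (g - 5)*(g + 3)*(g^2 - 4*g - 5) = (g - 5)*(g + 1)*(g + 3)*(g - 5)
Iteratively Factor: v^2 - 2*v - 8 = (v + 2)*(v - 4)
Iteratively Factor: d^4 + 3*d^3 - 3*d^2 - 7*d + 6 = (d - 1)*(d^3 + 4*d^2 + d - 6) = (d - 1)^2*(d^2 + 5*d + 6) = (d - 1)^2*(d + 3)*(d + 2)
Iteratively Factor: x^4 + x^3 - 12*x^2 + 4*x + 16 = (x - 2)*(x^3 + 3*x^2 - 6*x - 8) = (x - 2)^2*(x^2 + 5*x + 4) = (x - 2)^2*(x + 1)*(x + 4)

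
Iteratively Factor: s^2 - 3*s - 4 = (s + 1)*(s - 4)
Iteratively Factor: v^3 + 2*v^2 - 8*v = (v + 4)*(v^2 - 2*v) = (v - 2)*(v + 4)*(v)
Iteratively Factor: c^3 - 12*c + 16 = (c + 4)*(c^2 - 4*c + 4) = (c - 2)*(c + 4)*(c - 2)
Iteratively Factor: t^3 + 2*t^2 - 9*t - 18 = (t + 3)*(t^2 - t - 6) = (t + 2)*(t + 3)*(t - 3)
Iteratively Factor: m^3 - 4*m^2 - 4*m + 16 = (m + 2)*(m^2 - 6*m + 8) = (m - 4)*(m + 2)*(m - 2)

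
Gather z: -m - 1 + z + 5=-m + z + 4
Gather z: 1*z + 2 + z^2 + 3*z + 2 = z^2 + 4*z + 4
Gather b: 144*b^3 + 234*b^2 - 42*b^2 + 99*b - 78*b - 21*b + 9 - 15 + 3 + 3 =144*b^3 + 192*b^2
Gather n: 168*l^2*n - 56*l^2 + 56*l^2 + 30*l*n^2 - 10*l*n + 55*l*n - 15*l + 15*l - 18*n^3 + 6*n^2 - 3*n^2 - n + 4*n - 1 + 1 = -18*n^3 + n^2*(30*l + 3) + n*(168*l^2 + 45*l + 3)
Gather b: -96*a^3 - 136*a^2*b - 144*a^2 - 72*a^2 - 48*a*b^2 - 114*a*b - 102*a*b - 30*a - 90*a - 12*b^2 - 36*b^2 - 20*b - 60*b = -96*a^3 - 216*a^2 - 120*a + b^2*(-48*a - 48) + b*(-136*a^2 - 216*a - 80)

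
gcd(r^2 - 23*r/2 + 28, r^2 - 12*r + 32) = r - 8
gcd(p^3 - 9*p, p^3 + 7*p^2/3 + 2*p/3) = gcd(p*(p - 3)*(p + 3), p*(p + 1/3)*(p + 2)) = p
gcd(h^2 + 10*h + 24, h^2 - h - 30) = 1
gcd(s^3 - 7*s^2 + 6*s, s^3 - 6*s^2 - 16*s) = s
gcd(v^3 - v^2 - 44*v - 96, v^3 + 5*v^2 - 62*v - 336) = v - 8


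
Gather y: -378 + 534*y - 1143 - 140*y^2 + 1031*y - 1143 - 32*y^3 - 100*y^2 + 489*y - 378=-32*y^3 - 240*y^2 + 2054*y - 3042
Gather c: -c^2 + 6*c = -c^2 + 6*c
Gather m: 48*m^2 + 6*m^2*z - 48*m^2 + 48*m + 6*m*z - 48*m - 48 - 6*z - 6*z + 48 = 6*m^2*z + 6*m*z - 12*z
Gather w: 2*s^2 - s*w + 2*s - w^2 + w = 2*s^2 + 2*s - w^2 + w*(1 - s)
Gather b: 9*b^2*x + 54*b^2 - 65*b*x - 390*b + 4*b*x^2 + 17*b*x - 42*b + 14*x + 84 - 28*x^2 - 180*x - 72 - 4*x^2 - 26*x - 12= b^2*(9*x + 54) + b*(4*x^2 - 48*x - 432) - 32*x^2 - 192*x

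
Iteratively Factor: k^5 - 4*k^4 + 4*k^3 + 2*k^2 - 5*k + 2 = (k - 1)*(k^4 - 3*k^3 + k^2 + 3*k - 2) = (k - 2)*(k - 1)*(k^3 - k^2 - k + 1) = (k - 2)*(k - 1)*(k + 1)*(k^2 - 2*k + 1) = (k - 2)*(k - 1)^2*(k + 1)*(k - 1)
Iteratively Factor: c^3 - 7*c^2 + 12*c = (c - 4)*(c^2 - 3*c) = c*(c - 4)*(c - 3)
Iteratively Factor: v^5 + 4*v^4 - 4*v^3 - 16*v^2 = (v)*(v^4 + 4*v^3 - 4*v^2 - 16*v) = v*(v - 2)*(v^3 + 6*v^2 + 8*v) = v^2*(v - 2)*(v^2 + 6*v + 8) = v^2*(v - 2)*(v + 2)*(v + 4)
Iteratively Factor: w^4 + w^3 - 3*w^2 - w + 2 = (w - 1)*(w^3 + 2*w^2 - w - 2) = (w - 1)*(w + 1)*(w^2 + w - 2) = (w - 1)^2*(w + 1)*(w + 2)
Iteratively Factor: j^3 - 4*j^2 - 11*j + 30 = (j - 2)*(j^2 - 2*j - 15) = (j - 5)*(j - 2)*(j + 3)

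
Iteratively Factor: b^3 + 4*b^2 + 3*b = (b)*(b^2 + 4*b + 3) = b*(b + 3)*(b + 1)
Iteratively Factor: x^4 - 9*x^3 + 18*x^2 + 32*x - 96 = (x - 4)*(x^3 - 5*x^2 - 2*x + 24) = (x - 4)*(x - 3)*(x^2 - 2*x - 8) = (x - 4)*(x - 3)*(x + 2)*(x - 4)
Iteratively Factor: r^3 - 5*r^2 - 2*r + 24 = (r - 3)*(r^2 - 2*r - 8) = (r - 3)*(r + 2)*(r - 4)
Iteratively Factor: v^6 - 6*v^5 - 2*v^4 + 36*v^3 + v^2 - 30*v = (v)*(v^5 - 6*v^4 - 2*v^3 + 36*v^2 + v - 30) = v*(v + 1)*(v^4 - 7*v^3 + 5*v^2 + 31*v - 30) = v*(v - 1)*(v + 1)*(v^3 - 6*v^2 - v + 30) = v*(v - 1)*(v + 1)*(v + 2)*(v^2 - 8*v + 15) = v*(v - 5)*(v - 1)*(v + 1)*(v + 2)*(v - 3)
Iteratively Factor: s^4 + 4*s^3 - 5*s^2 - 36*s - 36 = (s - 3)*(s^3 + 7*s^2 + 16*s + 12) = (s - 3)*(s + 3)*(s^2 + 4*s + 4) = (s - 3)*(s + 2)*(s + 3)*(s + 2)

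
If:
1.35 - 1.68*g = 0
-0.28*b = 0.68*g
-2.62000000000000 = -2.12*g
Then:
No Solution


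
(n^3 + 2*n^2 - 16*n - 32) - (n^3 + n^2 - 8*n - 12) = n^2 - 8*n - 20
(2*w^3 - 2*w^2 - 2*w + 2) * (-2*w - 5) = -4*w^4 - 6*w^3 + 14*w^2 + 6*w - 10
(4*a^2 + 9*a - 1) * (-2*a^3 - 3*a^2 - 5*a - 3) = -8*a^5 - 30*a^4 - 45*a^3 - 54*a^2 - 22*a + 3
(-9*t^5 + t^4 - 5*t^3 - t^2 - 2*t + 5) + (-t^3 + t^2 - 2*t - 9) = -9*t^5 + t^4 - 6*t^3 - 4*t - 4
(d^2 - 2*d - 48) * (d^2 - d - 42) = d^4 - 3*d^3 - 88*d^2 + 132*d + 2016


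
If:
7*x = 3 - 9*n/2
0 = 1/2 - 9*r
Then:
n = 2/3 - 14*x/9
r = 1/18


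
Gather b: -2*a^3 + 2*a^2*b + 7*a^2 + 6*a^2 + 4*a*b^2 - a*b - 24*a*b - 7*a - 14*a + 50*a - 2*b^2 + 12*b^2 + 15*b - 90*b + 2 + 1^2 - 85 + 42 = -2*a^3 + 13*a^2 + 29*a + b^2*(4*a + 10) + b*(2*a^2 - 25*a - 75) - 40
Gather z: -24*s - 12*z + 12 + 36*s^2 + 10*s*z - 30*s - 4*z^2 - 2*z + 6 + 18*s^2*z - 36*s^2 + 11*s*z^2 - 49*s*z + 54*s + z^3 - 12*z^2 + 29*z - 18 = z^3 + z^2*(11*s - 16) + z*(18*s^2 - 39*s + 15)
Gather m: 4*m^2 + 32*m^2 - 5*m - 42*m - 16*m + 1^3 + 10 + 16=36*m^2 - 63*m + 27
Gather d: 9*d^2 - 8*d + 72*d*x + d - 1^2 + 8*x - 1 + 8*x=9*d^2 + d*(72*x - 7) + 16*x - 2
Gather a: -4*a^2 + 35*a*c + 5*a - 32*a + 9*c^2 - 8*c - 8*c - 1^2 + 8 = -4*a^2 + a*(35*c - 27) + 9*c^2 - 16*c + 7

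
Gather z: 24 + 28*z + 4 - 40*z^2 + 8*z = -40*z^2 + 36*z + 28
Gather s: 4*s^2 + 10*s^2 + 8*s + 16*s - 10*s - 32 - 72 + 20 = 14*s^2 + 14*s - 84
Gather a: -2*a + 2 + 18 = 20 - 2*a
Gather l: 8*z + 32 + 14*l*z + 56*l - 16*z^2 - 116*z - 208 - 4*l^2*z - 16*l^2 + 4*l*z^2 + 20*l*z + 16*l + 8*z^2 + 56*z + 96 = l^2*(-4*z - 16) + l*(4*z^2 + 34*z + 72) - 8*z^2 - 52*z - 80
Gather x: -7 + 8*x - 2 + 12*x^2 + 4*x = 12*x^2 + 12*x - 9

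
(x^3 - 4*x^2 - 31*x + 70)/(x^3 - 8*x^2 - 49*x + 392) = (x^2 + 3*x - 10)/(x^2 - x - 56)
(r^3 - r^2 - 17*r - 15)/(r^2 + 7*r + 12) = (r^2 - 4*r - 5)/(r + 4)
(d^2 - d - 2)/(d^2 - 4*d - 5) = (d - 2)/(d - 5)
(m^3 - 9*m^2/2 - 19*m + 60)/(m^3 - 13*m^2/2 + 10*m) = (m^2 - 2*m - 24)/(m*(m - 4))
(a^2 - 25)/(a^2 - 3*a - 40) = (a - 5)/(a - 8)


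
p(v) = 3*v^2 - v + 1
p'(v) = 6*v - 1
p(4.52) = 57.77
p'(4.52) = 26.12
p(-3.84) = 49.08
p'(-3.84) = -24.04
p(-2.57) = 23.38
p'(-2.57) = -16.42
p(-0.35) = 1.72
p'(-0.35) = -3.10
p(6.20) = 110.12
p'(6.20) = 36.20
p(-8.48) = 225.21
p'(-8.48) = -51.88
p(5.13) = 74.82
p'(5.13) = 29.78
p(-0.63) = 2.82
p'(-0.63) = -4.78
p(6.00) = 103.00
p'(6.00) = 35.00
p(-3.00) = 31.00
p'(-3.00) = -19.00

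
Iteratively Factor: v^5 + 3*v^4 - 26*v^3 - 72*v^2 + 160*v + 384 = (v + 4)*(v^4 - v^3 - 22*v^2 + 16*v + 96) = (v + 2)*(v + 4)*(v^3 - 3*v^2 - 16*v + 48) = (v + 2)*(v + 4)^2*(v^2 - 7*v + 12) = (v - 4)*(v + 2)*(v + 4)^2*(v - 3)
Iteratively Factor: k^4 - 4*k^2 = (k - 2)*(k^3 + 2*k^2) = (k - 2)*(k + 2)*(k^2) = k*(k - 2)*(k + 2)*(k)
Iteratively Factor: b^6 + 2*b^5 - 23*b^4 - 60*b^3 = (b)*(b^5 + 2*b^4 - 23*b^3 - 60*b^2) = b^2*(b^4 + 2*b^3 - 23*b^2 - 60*b) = b^2*(b - 5)*(b^3 + 7*b^2 + 12*b) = b^3*(b - 5)*(b^2 + 7*b + 12) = b^3*(b - 5)*(b + 4)*(b + 3)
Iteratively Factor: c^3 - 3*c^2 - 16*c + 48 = (c - 3)*(c^2 - 16) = (c - 4)*(c - 3)*(c + 4)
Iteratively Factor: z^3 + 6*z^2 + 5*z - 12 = (z + 4)*(z^2 + 2*z - 3) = (z + 3)*(z + 4)*(z - 1)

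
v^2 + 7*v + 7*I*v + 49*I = (v + 7)*(v + 7*I)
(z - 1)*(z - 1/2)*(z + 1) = z^3 - z^2/2 - z + 1/2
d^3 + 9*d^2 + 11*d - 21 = (d - 1)*(d + 3)*(d + 7)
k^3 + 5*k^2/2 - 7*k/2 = k*(k - 1)*(k + 7/2)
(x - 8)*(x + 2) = x^2 - 6*x - 16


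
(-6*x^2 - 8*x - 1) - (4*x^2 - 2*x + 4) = -10*x^2 - 6*x - 5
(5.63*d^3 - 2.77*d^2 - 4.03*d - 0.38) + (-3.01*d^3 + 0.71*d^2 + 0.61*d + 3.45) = 2.62*d^3 - 2.06*d^2 - 3.42*d + 3.07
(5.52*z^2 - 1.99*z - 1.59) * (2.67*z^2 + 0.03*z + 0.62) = 14.7384*z^4 - 5.1477*z^3 - 0.8826*z^2 - 1.2815*z - 0.9858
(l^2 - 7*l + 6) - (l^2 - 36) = 42 - 7*l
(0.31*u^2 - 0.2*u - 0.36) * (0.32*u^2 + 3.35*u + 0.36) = 0.0992*u^4 + 0.9745*u^3 - 0.6736*u^2 - 1.278*u - 0.1296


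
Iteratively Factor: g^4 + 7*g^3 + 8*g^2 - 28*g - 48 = (g + 3)*(g^3 + 4*g^2 - 4*g - 16) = (g + 3)*(g + 4)*(g^2 - 4) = (g + 2)*(g + 3)*(g + 4)*(g - 2)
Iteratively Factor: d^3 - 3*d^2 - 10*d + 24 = (d - 2)*(d^2 - d - 12) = (d - 4)*(d - 2)*(d + 3)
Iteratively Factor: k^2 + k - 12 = (k - 3)*(k + 4)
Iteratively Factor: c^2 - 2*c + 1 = (c - 1)*(c - 1)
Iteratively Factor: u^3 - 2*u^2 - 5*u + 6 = (u - 1)*(u^2 - u - 6) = (u - 3)*(u - 1)*(u + 2)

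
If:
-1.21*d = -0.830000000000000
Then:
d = 0.69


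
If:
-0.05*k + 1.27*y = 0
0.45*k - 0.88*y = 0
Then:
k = 0.00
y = 0.00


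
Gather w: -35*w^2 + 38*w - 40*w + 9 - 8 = -35*w^2 - 2*w + 1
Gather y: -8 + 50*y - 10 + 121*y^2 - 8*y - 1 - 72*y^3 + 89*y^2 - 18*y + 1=-72*y^3 + 210*y^2 + 24*y - 18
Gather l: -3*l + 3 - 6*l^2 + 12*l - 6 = -6*l^2 + 9*l - 3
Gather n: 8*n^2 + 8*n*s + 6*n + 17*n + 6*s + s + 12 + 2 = 8*n^2 + n*(8*s + 23) + 7*s + 14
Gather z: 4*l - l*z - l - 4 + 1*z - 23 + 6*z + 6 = 3*l + z*(7 - l) - 21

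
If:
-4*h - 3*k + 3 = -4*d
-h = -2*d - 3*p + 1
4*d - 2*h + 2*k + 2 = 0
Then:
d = 13/4 - 21*p/4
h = 11/2 - 15*p/2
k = 3*p - 2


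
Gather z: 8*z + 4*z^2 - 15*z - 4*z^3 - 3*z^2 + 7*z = -4*z^3 + z^2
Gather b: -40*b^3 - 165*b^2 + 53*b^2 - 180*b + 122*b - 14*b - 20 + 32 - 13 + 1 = -40*b^3 - 112*b^2 - 72*b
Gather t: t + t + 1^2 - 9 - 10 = 2*t - 18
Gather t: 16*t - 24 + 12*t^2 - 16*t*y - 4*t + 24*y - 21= 12*t^2 + t*(12 - 16*y) + 24*y - 45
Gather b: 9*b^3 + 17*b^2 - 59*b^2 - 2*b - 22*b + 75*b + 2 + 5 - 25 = 9*b^3 - 42*b^2 + 51*b - 18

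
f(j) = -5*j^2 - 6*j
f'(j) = -10*j - 6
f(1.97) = -31.22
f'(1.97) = -25.70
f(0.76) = -7.45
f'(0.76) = -13.60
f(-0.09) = 0.50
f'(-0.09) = -5.10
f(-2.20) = -11.00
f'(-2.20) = 16.00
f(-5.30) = -108.65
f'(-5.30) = 47.00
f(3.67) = -89.36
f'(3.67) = -42.70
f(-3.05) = -28.21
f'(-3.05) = 24.50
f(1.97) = -31.22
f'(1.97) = -25.70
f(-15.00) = -1035.00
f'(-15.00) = 144.00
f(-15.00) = -1035.00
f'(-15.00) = 144.00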